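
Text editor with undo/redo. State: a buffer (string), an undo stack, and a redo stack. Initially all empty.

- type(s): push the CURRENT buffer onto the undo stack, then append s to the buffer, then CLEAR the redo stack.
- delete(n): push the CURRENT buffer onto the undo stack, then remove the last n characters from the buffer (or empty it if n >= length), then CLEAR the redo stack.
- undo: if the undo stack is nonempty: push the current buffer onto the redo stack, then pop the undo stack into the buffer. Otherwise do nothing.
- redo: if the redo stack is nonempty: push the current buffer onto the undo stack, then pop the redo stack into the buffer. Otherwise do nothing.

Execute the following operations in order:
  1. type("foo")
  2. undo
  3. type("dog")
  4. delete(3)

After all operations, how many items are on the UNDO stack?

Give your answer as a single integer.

Answer: 2

Derivation:
After op 1 (type): buf='foo' undo_depth=1 redo_depth=0
After op 2 (undo): buf='(empty)' undo_depth=0 redo_depth=1
After op 3 (type): buf='dog' undo_depth=1 redo_depth=0
After op 4 (delete): buf='(empty)' undo_depth=2 redo_depth=0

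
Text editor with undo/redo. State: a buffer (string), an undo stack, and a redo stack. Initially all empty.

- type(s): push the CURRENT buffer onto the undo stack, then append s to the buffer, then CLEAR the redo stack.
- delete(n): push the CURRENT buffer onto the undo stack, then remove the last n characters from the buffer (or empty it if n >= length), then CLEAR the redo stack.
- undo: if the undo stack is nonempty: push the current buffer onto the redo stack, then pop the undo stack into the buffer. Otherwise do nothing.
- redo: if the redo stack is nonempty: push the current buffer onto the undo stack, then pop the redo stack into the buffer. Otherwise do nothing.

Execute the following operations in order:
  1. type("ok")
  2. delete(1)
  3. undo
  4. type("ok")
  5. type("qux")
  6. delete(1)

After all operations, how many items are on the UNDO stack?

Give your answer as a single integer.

Answer: 4

Derivation:
After op 1 (type): buf='ok' undo_depth=1 redo_depth=0
After op 2 (delete): buf='o' undo_depth=2 redo_depth=0
After op 3 (undo): buf='ok' undo_depth=1 redo_depth=1
After op 4 (type): buf='okok' undo_depth=2 redo_depth=0
After op 5 (type): buf='okokqux' undo_depth=3 redo_depth=0
After op 6 (delete): buf='okokqu' undo_depth=4 redo_depth=0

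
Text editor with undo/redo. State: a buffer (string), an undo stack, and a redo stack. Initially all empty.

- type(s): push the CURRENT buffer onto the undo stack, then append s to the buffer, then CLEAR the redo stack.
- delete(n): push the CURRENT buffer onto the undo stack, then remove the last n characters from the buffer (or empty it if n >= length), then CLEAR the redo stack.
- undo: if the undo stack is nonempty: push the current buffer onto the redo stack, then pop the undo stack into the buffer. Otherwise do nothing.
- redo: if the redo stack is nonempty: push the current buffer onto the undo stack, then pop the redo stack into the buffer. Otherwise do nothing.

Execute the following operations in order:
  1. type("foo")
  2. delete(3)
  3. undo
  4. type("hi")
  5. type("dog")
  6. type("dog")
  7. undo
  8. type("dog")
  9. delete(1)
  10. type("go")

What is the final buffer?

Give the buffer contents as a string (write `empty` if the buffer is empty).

After op 1 (type): buf='foo' undo_depth=1 redo_depth=0
After op 2 (delete): buf='(empty)' undo_depth=2 redo_depth=0
After op 3 (undo): buf='foo' undo_depth=1 redo_depth=1
After op 4 (type): buf='foohi' undo_depth=2 redo_depth=0
After op 5 (type): buf='foohidog' undo_depth=3 redo_depth=0
After op 6 (type): buf='foohidogdog' undo_depth=4 redo_depth=0
After op 7 (undo): buf='foohidog' undo_depth=3 redo_depth=1
After op 8 (type): buf='foohidogdog' undo_depth=4 redo_depth=0
After op 9 (delete): buf='foohidogdo' undo_depth=5 redo_depth=0
After op 10 (type): buf='foohidogdogo' undo_depth=6 redo_depth=0

Answer: foohidogdogo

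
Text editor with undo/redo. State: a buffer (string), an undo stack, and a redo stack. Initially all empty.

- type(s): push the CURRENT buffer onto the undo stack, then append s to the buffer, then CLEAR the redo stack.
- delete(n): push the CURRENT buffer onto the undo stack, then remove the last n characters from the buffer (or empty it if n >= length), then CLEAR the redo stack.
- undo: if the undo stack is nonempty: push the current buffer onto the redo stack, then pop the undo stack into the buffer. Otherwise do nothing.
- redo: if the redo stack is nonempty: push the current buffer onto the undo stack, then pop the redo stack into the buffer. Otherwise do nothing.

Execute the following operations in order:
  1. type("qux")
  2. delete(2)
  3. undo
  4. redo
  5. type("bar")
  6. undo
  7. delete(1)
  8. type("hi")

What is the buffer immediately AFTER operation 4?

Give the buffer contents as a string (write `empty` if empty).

Answer: q

Derivation:
After op 1 (type): buf='qux' undo_depth=1 redo_depth=0
After op 2 (delete): buf='q' undo_depth=2 redo_depth=0
After op 3 (undo): buf='qux' undo_depth=1 redo_depth=1
After op 4 (redo): buf='q' undo_depth=2 redo_depth=0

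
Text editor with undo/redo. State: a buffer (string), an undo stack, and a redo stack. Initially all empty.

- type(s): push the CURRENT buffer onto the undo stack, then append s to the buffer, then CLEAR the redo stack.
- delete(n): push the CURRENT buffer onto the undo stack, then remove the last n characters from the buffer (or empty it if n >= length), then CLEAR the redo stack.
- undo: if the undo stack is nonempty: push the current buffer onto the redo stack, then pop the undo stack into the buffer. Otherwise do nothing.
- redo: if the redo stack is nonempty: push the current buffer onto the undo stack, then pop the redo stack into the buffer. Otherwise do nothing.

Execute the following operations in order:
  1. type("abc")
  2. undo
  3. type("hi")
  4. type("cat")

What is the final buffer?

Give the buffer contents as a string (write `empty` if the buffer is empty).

After op 1 (type): buf='abc' undo_depth=1 redo_depth=0
After op 2 (undo): buf='(empty)' undo_depth=0 redo_depth=1
After op 3 (type): buf='hi' undo_depth=1 redo_depth=0
After op 4 (type): buf='hicat' undo_depth=2 redo_depth=0

Answer: hicat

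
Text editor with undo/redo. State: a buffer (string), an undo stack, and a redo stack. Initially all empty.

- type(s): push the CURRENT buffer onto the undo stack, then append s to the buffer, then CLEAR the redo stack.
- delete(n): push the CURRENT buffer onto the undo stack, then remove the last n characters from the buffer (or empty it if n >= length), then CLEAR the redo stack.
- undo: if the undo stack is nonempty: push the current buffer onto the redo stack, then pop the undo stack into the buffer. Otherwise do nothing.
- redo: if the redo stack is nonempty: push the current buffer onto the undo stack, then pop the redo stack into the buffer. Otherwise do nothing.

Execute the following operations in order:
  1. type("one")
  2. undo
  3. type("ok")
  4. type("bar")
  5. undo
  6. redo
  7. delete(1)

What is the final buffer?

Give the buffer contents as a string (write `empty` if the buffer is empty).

After op 1 (type): buf='one' undo_depth=1 redo_depth=0
After op 2 (undo): buf='(empty)' undo_depth=0 redo_depth=1
After op 3 (type): buf='ok' undo_depth=1 redo_depth=0
After op 4 (type): buf='okbar' undo_depth=2 redo_depth=0
After op 5 (undo): buf='ok' undo_depth=1 redo_depth=1
After op 6 (redo): buf='okbar' undo_depth=2 redo_depth=0
After op 7 (delete): buf='okba' undo_depth=3 redo_depth=0

Answer: okba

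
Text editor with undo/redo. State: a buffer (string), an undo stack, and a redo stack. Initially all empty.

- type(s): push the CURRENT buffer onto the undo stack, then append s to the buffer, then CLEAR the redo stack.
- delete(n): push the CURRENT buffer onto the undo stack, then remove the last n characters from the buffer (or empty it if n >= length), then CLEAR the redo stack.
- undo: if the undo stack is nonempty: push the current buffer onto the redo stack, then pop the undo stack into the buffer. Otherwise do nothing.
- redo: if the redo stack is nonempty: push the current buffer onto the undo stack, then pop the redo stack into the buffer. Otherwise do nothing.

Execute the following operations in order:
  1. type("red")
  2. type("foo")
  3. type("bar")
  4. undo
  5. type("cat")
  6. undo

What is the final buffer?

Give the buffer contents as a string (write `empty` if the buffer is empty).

Answer: redfoo

Derivation:
After op 1 (type): buf='red' undo_depth=1 redo_depth=0
After op 2 (type): buf='redfoo' undo_depth=2 redo_depth=0
After op 3 (type): buf='redfoobar' undo_depth=3 redo_depth=0
After op 4 (undo): buf='redfoo' undo_depth=2 redo_depth=1
After op 5 (type): buf='redfoocat' undo_depth=3 redo_depth=0
After op 6 (undo): buf='redfoo' undo_depth=2 redo_depth=1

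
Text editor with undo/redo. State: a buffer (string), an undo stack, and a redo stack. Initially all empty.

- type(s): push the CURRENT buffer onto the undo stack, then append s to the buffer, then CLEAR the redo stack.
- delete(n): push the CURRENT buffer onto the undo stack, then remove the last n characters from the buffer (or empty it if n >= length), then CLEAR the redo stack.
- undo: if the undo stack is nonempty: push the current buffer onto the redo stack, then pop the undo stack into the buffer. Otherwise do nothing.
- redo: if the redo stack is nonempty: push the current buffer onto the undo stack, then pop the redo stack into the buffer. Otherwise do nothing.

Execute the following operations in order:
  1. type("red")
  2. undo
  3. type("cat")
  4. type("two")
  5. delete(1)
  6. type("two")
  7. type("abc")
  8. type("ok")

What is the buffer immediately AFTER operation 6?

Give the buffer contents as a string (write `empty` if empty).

Answer: cattwtwo

Derivation:
After op 1 (type): buf='red' undo_depth=1 redo_depth=0
After op 2 (undo): buf='(empty)' undo_depth=0 redo_depth=1
After op 3 (type): buf='cat' undo_depth=1 redo_depth=0
After op 4 (type): buf='cattwo' undo_depth=2 redo_depth=0
After op 5 (delete): buf='cattw' undo_depth=3 redo_depth=0
After op 6 (type): buf='cattwtwo' undo_depth=4 redo_depth=0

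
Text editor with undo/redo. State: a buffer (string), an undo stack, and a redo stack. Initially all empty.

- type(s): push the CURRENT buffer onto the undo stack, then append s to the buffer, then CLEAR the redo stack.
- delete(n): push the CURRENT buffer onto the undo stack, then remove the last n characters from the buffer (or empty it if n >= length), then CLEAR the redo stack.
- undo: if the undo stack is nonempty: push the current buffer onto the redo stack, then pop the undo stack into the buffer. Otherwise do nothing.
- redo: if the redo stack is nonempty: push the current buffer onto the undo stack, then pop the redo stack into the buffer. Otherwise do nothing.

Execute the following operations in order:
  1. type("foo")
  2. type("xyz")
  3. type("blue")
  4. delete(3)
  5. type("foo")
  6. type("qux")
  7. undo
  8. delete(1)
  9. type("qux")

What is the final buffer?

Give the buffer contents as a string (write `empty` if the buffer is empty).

Answer: fooxyzbfoqux

Derivation:
After op 1 (type): buf='foo' undo_depth=1 redo_depth=0
After op 2 (type): buf='fooxyz' undo_depth=2 redo_depth=0
After op 3 (type): buf='fooxyzblue' undo_depth=3 redo_depth=0
After op 4 (delete): buf='fooxyzb' undo_depth=4 redo_depth=0
After op 5 (type): buf='fooxyzbfoo' undo_depth=5 redo_depth=0
After op 6 (type): buf='fooxyzbfooqux' undo_depth=6 redo_depth=0
After op 7 (undo): buf='fooxyzbfoo' undo_depth=5 redo_depth=1
After op 8 (delete): buf='fooxyzbfo' undo_depth=6 redo_depth=0
After op 9 (type): buf='fooxyzbfoqux' undo_depth=7 redo_depth=0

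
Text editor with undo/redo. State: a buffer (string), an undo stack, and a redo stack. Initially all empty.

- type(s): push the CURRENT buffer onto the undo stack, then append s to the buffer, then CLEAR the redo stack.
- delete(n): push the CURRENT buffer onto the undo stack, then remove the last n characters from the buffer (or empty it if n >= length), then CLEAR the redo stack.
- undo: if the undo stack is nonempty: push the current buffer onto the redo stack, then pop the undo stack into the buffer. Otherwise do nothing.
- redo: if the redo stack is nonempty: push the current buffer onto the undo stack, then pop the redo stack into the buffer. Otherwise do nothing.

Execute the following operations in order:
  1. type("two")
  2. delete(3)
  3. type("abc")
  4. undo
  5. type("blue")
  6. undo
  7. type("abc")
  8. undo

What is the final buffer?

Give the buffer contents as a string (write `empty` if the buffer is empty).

After op 1 (type): buf='two' undo_depth=1 redo_depth=0
After op 2 (delete): buf='(empty)' undo_depth=2 redo_depth=0
After op 3 (type): buf='abc' undo_depth=3 redo_depth=0
After op 4 (undo): buf='(empty)' undo_depth=2 redo_depth=1
After op 5 (type): buf='blue' undo_depth=3 redo_depth=0
After op 6 (undo): buf='(empty)' undo_depth=2 redo_depth=1
After op 7 (type): buf='abc' undo_depth=3 redo_depth=0
After op 8 (undo): buf='(empty)' undo_depth=2 redo_depth=1

Answer: empty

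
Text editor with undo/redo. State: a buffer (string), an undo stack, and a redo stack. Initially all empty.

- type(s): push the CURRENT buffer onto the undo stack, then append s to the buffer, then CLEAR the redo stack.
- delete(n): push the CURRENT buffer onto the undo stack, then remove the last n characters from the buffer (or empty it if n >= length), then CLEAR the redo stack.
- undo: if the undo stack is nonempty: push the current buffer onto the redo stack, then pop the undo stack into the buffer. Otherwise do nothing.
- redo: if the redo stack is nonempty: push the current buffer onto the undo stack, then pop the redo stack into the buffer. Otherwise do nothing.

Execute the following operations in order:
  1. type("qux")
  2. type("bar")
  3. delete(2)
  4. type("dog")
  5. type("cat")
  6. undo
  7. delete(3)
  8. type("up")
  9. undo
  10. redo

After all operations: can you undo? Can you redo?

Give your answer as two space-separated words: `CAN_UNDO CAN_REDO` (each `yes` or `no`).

Answer: yes no

Derivation:
After op 1 (type): buf='qux' undo_depth=1 redo_depth=0
After op 2 (type): buf='quxbar' undo_depth=2 redo_depth=0
After op 3 (delete): buf='quxb' undo_depth=3 redo_depth=0
After op 4 (type): buf='quxbdog' undo_depth=4 redo_depth=0
After op 5 (type): buf='quxbdogcat' undo_depth=5 redo_depth=0
After op 6 (undo): buf='quxbdog' undo_depth=4 redo_depth=1
After op 7 (delete): buf='quxb' undo_depth=5 redo_depth=0
After op 8 (type): buf='quxbup' undo_depth=6 redo_depth=0
After op 9 (undo): buf='quxb' undo_depth=5 redo_depth=1
After op 10 (redo): buf='quxbup' undo_depth=6 redo_depth=0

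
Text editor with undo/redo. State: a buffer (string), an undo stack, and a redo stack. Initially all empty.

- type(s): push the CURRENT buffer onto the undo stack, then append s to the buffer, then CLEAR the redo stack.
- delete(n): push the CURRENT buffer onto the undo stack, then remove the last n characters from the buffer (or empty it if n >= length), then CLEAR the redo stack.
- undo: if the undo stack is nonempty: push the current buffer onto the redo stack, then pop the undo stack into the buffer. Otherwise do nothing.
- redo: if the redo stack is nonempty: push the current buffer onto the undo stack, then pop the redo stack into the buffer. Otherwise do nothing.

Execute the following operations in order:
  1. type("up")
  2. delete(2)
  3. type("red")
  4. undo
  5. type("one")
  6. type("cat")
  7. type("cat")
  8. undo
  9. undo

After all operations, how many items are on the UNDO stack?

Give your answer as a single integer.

Answer: 3

Derivation:
After op 1 (type): buf='up' undo_depth=1 redo_depth=0
After op 2 (delete): buf='(empty)' undo_depth=2 redo_depth=0
After op 3 (type): buf='red' undo_depth=3 redo_depth=0
After op 4 (undo): buf='(empty)' undo_depth=2 redo_depth=1
After op 5 (type): buf='one' undo_depth=3 redo_depth=0
After op 6 (type): buf='onecat' undo_depth=4 redo_depth=0
After op 7 (type): buf='onecatcat' undo_depth=5 redo_depth=0
After op 8 (undo): buf='onecat' undo_depth=4 redo_depth=1
After op 9 (undo): buf='one' undo_depth=3 redo_depth=2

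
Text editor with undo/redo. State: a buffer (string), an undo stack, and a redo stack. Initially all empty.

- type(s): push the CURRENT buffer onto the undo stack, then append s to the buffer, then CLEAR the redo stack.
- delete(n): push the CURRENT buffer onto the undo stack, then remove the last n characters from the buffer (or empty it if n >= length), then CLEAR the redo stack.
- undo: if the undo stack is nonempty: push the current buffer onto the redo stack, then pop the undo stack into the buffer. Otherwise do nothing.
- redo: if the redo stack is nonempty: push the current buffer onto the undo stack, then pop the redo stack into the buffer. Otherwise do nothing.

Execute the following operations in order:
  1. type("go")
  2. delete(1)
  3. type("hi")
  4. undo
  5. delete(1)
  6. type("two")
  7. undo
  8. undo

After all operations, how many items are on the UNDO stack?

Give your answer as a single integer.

Answer: 2

Derivation:
After op 1 (type): buf='go' undo_depth=1 redo_depth=0
After op 2 (delete): buf='g' undo_depth=2 redo_depth=0
After op 3 (type): buf='ghi' undo_depth=3 redo_depth=0
After op 4 (undo): buf='g' undo_depth=2 redo_depth=1
After op 5 (delete): buf='(empty)' undo_depth=3 redo_depth=0
After op 6 (type): buf='two' undo_depth=4 redo_depth=0
After op 7 (undo): buf='(empty)' undo_depth=3 redo_depth=1
After op 8 (undo): buf='g' undo_depth=2 redo_depth=2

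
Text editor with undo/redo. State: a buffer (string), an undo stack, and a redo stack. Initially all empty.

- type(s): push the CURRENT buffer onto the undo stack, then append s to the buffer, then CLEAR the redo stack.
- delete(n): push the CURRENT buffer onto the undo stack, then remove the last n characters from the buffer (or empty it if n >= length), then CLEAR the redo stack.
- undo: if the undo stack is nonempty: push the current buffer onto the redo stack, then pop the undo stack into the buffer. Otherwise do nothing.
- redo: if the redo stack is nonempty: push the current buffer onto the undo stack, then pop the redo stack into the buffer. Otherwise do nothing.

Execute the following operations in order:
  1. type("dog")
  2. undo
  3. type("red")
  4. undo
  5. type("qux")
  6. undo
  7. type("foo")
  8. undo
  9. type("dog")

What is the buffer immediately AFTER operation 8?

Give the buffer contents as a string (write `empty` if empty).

Answer: empty

Derivation:
After op 1 (type): buf='dog' undo_depth=1 redo_depth=0
After op 2 (undo): buf='(empty)' undo_depth=0 redo_depth=1
After op 3 (type): buf='red' undo_depth=1 redo_depth=0
After op 4 (undo): buf='(empty)' undo_depth=0 redo_depth=1
After op 5 (type): buf='qux' undo_depth=1 redo_depth=0
After op 6 (undo): buf='(empty)' undo_depth=0 redo_depth=1
After op 7 (type): buf='foo' undo_depth=1 redo_depth=0
After op 8 (undo): buf='(empty)' undo_depth=0 redo_depth=1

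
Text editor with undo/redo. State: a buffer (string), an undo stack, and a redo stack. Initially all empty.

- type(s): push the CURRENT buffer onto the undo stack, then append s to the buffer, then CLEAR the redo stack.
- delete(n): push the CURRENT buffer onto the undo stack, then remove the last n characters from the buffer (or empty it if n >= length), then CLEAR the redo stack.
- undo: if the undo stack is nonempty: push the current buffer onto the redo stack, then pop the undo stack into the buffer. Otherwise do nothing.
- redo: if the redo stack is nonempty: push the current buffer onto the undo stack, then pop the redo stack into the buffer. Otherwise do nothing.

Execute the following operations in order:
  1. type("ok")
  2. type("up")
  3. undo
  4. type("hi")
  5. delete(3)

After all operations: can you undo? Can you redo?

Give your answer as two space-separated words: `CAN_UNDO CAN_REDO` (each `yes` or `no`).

After op 1 (type): buf='ok' undo_depth=1 redo_depth=0
After op 2 (type): buf='okup' undo_depth=2 redo_depth=0
After op 3 (undo): buf='ok' undo_depth=1 redo_depth=1
After op 4 (type): buf='okhi' undo_depth=2 redo_depth=0
After op 5 (delete): buf='o' undo_depth=3 redo_depth=0

Answer: yes no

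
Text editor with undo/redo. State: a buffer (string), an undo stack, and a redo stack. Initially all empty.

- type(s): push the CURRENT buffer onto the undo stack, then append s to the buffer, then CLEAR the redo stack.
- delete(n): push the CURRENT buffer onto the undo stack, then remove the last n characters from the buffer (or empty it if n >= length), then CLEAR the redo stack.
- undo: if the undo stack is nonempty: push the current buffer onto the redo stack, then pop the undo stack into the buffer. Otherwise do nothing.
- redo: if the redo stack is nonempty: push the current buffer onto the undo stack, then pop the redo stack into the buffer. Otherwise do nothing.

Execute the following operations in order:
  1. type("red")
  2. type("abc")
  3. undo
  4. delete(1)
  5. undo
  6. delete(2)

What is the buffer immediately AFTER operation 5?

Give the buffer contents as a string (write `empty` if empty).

After op 1 (type): buf='red' undo_depth=1 redo_depth=0
After op 2 (type): buf='redabc' undo_depth=2 redo_depth=0
After op 3 (undo): buf='red' undo_depth=1 redo_depth=1
After op 4 (delete): buf='re' undo_depth=2 redo_depth=0
After op 5 (undo): buf='red' undo_depth=1 redo_depth=1

Answer: red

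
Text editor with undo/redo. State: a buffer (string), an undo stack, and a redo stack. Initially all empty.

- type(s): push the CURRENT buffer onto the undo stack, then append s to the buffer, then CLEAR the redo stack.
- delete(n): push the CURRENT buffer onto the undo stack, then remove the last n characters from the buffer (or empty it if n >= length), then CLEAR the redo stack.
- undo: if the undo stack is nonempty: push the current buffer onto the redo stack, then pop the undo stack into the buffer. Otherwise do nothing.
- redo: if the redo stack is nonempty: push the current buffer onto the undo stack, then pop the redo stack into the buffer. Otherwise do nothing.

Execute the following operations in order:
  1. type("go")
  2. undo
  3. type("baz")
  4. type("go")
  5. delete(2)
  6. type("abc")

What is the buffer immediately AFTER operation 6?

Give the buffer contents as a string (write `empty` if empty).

Answer: bazabc

Derivation:
After op 1 (type): buf='go' undo_depth=1 redo_depth=0
After op 2 (undo): buf='(empty)' undo_depth=0 redo_depth=1
After op 3 (type): buf='baz' undo_depth=1 redo_depth=0
After op 4 (type): buf='bazgo' undo_depth=2 redo_depth=0
After op 5 (delete): buf='baz' undo_depth=3 redo_depth=0
After op 6 (type): buf='bazabc' undo_depth=4 redo_depth=0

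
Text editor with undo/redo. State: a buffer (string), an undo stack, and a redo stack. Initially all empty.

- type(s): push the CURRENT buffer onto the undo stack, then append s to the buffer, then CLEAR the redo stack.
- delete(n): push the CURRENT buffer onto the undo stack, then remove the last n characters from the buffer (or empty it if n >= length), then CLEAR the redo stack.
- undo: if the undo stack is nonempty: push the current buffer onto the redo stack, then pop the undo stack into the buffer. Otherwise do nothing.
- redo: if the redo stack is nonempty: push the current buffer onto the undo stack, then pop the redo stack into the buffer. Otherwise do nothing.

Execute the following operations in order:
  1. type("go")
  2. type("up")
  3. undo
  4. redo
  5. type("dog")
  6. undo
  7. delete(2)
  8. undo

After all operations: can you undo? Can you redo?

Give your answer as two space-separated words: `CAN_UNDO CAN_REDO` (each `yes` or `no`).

After op 1 (type): buf='go' undo_depth=1 redo_depth=0
After op 2 (type): buf='goup' undo_depth=2 redo_depth=0
After op 3 (undo): buf='go' undo_depth=1 redo_depth=1
After op 4 (redo): buf='goup' undo_depth=2 redo_depth=0
After op 5 (type): buf='goupdog' undo_depth=3 redo_depth=0
After op 6 (undo): buf='goup' undo_depth=2 redo_depth=1
After op 7 (delete): buf='go' undo_depth=3 redo_depth=0
After op 8 (undo): buf='goup' undo_depth=2 redo_depth=1

Answer: yes yes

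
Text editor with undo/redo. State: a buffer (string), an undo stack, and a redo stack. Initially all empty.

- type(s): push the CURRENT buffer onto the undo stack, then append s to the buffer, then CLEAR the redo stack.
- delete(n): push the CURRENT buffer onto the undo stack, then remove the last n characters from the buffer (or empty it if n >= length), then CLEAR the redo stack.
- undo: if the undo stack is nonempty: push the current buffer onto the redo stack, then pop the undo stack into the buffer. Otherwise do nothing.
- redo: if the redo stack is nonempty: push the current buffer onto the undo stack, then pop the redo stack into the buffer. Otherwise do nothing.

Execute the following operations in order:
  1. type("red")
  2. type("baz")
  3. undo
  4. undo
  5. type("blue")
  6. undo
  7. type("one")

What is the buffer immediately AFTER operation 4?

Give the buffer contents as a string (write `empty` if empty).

Answer: empty

Derivation:
After op 1 (type): buf='red' undo_depth=1 redo_depth=0
After op 2 (type): buf='redbaz' undo_depth=2 redo_depth=0
After op 3 (undo): buf='red' undo_depth=1 redo_depth=1
After op 4 (undo): buf='(empty)' undo_depth=0 redo_depth=2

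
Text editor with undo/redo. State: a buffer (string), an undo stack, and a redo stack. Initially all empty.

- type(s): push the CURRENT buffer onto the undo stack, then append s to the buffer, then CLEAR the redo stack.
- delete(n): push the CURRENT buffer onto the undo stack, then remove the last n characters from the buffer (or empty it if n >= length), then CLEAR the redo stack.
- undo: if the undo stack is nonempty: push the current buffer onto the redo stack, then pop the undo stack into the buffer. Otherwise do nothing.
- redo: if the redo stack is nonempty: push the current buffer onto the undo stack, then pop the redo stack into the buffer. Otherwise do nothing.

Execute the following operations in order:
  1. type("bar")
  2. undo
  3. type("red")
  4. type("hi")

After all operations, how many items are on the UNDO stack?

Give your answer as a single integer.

After op 1 (type): buf='bar' undo_depth=1 redo_depth=0
After op 2 (undo): buf='(empty)' undo_depth=0 redo_depth=1
After op 3 (type): buf='red' undo_depth=1 redo_depth=0
After op 4 (type): buf='redhi' undo_depth=2 redo_depth=0

Answer: 2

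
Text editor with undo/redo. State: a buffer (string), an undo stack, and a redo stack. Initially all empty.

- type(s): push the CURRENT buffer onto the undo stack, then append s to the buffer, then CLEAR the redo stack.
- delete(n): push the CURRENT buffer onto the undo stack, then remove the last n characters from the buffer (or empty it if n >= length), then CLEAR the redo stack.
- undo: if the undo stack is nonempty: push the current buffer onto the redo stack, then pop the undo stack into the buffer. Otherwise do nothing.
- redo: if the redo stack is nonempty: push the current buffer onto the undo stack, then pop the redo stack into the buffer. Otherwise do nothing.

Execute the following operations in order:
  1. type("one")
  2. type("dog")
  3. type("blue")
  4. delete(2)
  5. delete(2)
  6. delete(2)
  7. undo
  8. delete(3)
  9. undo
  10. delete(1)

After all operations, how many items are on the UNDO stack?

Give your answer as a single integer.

After op 1 (type): buf='one' undo_depth=1 redo_depth=0
After op 2 (type): buf='onedog' undo_depth=2 redo_depth=0
After op 3 (type): buf='onedogblue' undo_depth=3 redo_depth=0
After op 4 (delete): buf='onedogbl' undo_depth=4 redo_depth=0
After op 5 (delete): buf='onedog' undo_depth=5 redo_depth=0
After op 6 (delete): buf='oned' undo_depth=6 redo_depth=0
After op 7 (undo): buf='onedog' undo_depth=5 redo_depth=1
After op 8 (delete): buf='one' undo_depth=6 redo_depth=0
After op 9 (undo): buf='onedog' undo_depth=5 redo_depth=1
After op 10 (delete): buf='onedo' undo_depth=6 redo_depth=0

Answer: 6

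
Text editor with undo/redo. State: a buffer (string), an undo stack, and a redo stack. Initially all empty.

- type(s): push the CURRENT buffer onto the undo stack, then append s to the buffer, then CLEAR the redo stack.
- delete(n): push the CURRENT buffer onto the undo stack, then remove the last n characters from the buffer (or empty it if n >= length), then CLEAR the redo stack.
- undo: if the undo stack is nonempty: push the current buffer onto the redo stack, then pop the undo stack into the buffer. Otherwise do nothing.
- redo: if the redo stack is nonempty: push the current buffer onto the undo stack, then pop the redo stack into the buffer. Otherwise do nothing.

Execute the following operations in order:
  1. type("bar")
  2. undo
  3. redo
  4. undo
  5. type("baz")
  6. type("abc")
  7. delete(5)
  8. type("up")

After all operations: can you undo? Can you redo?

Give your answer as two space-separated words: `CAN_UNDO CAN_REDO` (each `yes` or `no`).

After op 1 (type): buf='bar' undo_depth=1 redo_depth=0
After op 2 (undo): buf='(empty)' undo_depth=0 redo_depth=1
After op 3 (redo): buf='bar' undo_depth=1 redo_depth=0
After op 4 (undo): buf='(empty)' undo_depth=0 redo_depth=1
After op 5 (type): buf='baz' undo_depth=1 redo_depth=0
After op 6 (type): buf='bazabc' undo_depth=2 redo_depth=0
After op 7 (delete): buf='b' undo_depth=3 redo_depth=0
After op 8 (type): buf='bup' undo_depth=4 redo_depth=0

Answer: yes no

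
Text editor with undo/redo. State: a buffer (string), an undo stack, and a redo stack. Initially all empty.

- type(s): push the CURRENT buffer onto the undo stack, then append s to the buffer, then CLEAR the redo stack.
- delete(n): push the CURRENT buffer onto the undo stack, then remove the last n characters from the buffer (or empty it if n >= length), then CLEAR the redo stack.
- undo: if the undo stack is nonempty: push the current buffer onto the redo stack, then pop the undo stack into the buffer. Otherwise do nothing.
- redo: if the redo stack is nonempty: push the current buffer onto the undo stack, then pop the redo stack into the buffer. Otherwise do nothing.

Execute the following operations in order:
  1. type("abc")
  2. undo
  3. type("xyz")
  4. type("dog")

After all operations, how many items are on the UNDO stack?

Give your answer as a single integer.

After op 1 (type): buf='abc' undo_depth=1 redo_depth=0
After op 2 (undo): buf='(empty)' undo_depth=0 redo_depth=1
After op 3 (type): buf='xyz' undo_depth=1 redo_depth=0
After op 4 (type): buf='xyzdog' undo_depth=2 redo_depth=0

Answer: 2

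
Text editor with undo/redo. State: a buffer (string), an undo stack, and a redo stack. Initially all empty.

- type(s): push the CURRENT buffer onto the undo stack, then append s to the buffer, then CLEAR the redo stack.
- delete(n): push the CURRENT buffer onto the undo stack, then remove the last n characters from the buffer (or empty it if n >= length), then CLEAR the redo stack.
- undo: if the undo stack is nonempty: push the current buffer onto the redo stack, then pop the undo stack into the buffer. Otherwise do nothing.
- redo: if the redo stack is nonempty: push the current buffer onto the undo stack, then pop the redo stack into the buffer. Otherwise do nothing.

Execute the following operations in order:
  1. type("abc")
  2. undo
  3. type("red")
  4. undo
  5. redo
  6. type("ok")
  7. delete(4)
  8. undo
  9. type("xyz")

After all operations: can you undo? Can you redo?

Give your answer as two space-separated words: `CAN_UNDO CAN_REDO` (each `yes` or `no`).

After op 1 (type): buf='abc' undo_depth=1 redo_depth=0
After op 2 (undo): buf='(empty)' undo_depth=0 redo_depth=1
After op 3 (type): buf='red' undo_depth=1 redo_depth=0
After op 4 (undo): buf='(empty)' undo_depth=0 redo_depth=1
After op 5 (redo): buf='red' undo_depth=1 redo_depth=0
After op 6 (type): buf='redok' undo_depth=2 redo_depth=0
After op 7 (delete): buf='r' undo_depth=3 redo_depth=0
After op 8 (undo): buf='redok' undo_depth=2 redo_depth=1
After op 9 (type): buf='redokxyz' undo_depth=3 redo_depth=0

Answer: yes no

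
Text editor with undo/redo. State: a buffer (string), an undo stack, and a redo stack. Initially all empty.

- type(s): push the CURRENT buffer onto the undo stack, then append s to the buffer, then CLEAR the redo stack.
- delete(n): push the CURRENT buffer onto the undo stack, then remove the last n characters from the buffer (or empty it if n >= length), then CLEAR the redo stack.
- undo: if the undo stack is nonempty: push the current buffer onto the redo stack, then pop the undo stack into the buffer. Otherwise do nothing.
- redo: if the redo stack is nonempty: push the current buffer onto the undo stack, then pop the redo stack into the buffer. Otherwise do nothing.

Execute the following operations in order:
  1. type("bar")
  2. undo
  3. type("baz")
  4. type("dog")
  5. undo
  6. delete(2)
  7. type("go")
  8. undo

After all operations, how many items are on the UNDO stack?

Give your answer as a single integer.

Answer: 2

Derivation:
After op 1 (type): buf='bar' undo_depth=1 redo_depth=0
After op 2 (undo): buf='(empty)' undo_depth=0 redo_depth=1
After op 3 (type): buf='baz' undo_depth=1 redo_depth=0
After op 4 (type): buf='bazdog' undo_depth=2 redo_depth=0
After op 5 (undo): buf='baz' undo_depth=1 redo_depth=1
After op 6 (delete): buf='b' undo_depth=2 redo_depth=0
After op 7 (type): buf='bgo' undo_depth=3 redo_depth=0
After op 8 (undo): buf='b' undo_depth=2 redo_depth=1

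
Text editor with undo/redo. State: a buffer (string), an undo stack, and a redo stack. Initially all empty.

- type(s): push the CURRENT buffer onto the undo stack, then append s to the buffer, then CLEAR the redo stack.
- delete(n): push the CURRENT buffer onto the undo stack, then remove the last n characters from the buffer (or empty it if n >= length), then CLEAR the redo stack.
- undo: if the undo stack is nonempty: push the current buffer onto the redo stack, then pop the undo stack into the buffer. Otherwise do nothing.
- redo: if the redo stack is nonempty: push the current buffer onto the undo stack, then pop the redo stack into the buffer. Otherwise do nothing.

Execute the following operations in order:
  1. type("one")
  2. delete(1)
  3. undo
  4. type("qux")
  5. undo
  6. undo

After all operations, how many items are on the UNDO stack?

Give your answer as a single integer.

After op 1 (type): buf='one' undo_depth=1 redo_depth=0
After op 2 (delete): buf='on' undo_depth=2 redo_depth=0
After op 3 (undo): buf='one' undo_depth=1 redo_depth=1
After op 4 (type): buf='onequx' undo_depth=2 redo_depth=0
After op 5 (undo): buf='one' undo_depth=1 redo_depth=1
After op 6 (undo): buf='(empty)' undo_depth=0 redo_depth=2

Answer: 0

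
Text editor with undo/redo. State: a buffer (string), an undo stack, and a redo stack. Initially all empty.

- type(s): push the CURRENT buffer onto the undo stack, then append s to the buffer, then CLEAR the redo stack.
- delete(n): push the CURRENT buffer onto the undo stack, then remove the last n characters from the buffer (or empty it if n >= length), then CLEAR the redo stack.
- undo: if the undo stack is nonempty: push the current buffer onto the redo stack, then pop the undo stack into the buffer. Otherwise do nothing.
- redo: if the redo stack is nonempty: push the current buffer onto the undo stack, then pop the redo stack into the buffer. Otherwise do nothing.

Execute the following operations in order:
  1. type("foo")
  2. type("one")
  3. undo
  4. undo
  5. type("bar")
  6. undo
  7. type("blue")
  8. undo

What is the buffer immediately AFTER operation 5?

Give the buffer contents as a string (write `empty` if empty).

Answer: bar

Derivation:
After op 1 (type): buf='foo' undo_depth=1 redo_depth=0
After op 2 (type): buf='fooone' undo_depth=2 redo_depth=0
After op 3 (undo): buf='foo' undo_depth=1 redo_depth=1
After op 4 (undo): buf='(empty)' undo_depth=0 redo_depth=2
After op 5 (type): buf='bar' undo_depth=1 redo_depth=0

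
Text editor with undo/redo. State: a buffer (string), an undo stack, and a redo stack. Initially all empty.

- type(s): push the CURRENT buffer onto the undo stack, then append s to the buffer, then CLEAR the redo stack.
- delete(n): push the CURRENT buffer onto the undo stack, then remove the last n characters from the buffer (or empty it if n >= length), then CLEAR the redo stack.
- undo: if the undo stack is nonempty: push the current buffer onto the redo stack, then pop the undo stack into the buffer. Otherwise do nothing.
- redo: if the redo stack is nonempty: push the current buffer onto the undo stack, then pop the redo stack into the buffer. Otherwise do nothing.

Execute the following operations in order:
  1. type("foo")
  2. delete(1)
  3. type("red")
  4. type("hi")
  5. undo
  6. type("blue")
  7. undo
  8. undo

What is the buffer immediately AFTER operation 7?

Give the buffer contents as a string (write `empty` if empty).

Answer: fored

Derivation:
After op 1 (type): buf='foo' undo_depth=1 redo_depth=0
After op 2 (delete): buf='fo' undo_depth=2 redo_depth=0
After op 3 (type): buf='fored' undo_depth=3 redo_depth=0
After op 4 (type): buf='foredhi' undo_depth=4 redo_depth=0
After op 5 (undo): buf='fored' undo_depth=3 redo_depth=1
After op 6 (type): buf='foredblue' undo_depth=4 redo_depth=0
After op 7 (undo): buf='fored' undo_depth=3 redo_depth=1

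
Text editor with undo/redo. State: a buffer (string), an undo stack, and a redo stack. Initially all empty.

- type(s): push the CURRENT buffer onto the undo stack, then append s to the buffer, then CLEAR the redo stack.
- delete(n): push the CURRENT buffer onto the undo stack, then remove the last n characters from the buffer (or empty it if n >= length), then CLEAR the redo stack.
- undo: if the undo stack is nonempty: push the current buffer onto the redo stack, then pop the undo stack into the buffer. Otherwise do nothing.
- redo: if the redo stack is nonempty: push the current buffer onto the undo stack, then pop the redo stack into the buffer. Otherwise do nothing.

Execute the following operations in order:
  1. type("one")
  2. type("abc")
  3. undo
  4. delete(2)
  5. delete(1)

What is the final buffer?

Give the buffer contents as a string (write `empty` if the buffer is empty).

After op 1 (type): buf='one' undo_depth=1 redo_depth=0
After op 2 (type): buf='oneabc' undo_depth=2 redo_depth=0
After op 3 (undo): buf='one' undo_depth=1 redo_depth=1
After op 4 (delete): buf='o' undo_depth=2 redo_depth=0
After op 5 (delete): buf='(empty)' undo_depth=3 redo_depth=0

Answer: empty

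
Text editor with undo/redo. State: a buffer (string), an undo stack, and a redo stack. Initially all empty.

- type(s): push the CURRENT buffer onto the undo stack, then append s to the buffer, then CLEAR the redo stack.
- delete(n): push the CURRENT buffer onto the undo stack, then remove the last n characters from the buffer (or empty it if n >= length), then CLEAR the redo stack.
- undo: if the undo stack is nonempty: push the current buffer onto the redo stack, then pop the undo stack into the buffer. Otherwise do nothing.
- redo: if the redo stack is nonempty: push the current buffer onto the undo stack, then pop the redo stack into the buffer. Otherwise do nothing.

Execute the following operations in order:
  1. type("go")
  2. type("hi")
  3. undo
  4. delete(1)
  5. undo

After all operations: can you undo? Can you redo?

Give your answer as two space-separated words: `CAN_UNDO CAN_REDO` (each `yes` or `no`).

Answer: yes yes

Derivation:
After op 1 (type): buf='go' undo_depth=1 redo_depth=0
After op 2 (type): buf='gohi' undo_depth=2 redo_depth=0
After op 3 (undo): buf='go' undo_depth=1 redo_depth=1
After op 4 (delete): buf='g' undo_depth=2 redo_depth=0
After op 5 (undo): buf='go' undo_depth=1 redo_depth=1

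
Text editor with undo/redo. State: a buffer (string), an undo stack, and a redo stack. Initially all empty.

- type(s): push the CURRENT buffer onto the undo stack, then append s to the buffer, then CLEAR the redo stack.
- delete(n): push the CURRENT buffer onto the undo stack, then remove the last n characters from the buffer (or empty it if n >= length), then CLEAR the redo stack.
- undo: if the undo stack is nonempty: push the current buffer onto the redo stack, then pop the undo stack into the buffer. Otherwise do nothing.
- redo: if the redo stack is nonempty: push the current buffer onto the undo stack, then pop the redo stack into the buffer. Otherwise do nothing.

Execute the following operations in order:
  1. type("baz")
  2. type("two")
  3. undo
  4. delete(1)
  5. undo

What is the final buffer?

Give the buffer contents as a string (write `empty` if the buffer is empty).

After op 1 (type): buf='baz' undo_depth=1 redo_depth=0
After op 2 (type): buf='baztwo' undo_depth=2 redo_depth=0
After op 3 (undo): buf='baz' undo_depth=1 redo_depth=1
After op 4 (delete): buf='ba' undo_depth=2 redo_depth=0
After op 5 (undo): buf='baz' undo_depth=1 redo_depth=1

Answer: baz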